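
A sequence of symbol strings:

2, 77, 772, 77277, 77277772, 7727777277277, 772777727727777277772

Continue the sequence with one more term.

From term 3 onward, concatenate the last term with the second-to-last: 77·2 = 772, 772·77 = 77277, …
So term 8 is 772777727727777277772·7727777277277.

7727777277277772777727727777277277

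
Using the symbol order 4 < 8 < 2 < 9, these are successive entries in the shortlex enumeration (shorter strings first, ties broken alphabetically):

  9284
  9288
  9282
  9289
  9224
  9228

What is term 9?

9294

Continuing the enumeration 3 steps past 9228: 9228 → 9222 → 9229 → (answer).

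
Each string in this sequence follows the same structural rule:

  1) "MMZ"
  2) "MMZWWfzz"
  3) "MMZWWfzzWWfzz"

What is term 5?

Each term is the previous one with WWfzz appended.
From MMZWWfzzWWfzz, 2 further steps: MMZWWfzzWWfzz → MMZWWfzzWWfzzWWfzz → (answer).

MMZWWfzzWWfzzWWfzzWWfzz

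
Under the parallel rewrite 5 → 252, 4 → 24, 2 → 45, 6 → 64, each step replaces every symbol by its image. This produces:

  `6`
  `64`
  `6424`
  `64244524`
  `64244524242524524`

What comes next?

φ(64244524242524524) expands symbol-by-symbol to 64 24 45 24 24 252 45 24 45 24 45 252 45 24 252 45 24; joining the 17 pieces gives the next term.

6424452424252452445244525245242524524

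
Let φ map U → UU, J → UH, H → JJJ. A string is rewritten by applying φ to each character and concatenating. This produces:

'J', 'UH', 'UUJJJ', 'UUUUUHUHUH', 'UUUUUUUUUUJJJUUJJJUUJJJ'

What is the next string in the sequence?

φ(UUUUUUUUUUJJJUUJJJUUJJJ) expands symbol-by-symbol to UU UU UU UU UU UU UU UU UU UU UH UH UH UU UU UH UH UH UU UU UH UH UH; joining the 23 pieces gives the next term.

UUUUUUUUUUUUUUUUUUUUUHUHUHUUUUUHUHUHUUUUUHUHUH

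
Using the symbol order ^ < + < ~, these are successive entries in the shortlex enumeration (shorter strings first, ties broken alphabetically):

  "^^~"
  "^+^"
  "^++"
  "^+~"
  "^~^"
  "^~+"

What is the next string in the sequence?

Treat ^~+ as a base-3 numeral over the given alphabet and add one, carrying through any trailing ~'s.

^~~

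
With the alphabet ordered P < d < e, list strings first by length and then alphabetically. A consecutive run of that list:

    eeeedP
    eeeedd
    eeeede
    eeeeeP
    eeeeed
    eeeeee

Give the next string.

PPPPPPP

After eeeeee the length-6 strings are exhausted; the first length-7 string is 7 copies of P.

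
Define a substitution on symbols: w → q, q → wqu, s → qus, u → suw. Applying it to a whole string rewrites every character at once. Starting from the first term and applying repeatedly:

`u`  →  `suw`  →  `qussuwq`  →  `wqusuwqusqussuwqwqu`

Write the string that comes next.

qwqusuwqussuwqwqusuwquswqusuwqusqussuwqwquqwqusuw

Replace each of the 19 characters of wqusuwqusqussuwqwqu in place — q wqu suw qus suw q wqu suw qus wqu suw qus qus suw q wqu q wqu suw — and concatenate.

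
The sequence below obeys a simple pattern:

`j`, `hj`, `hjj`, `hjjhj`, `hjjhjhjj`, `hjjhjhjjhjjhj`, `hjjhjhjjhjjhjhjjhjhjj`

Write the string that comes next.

Each term (from the third on) is the previous term followed by the one before it: term 3 = hj·j = hjj.
The next term joins hjjhjhjjhjjhjhjjhjhjj and hjjhjhjjhjjhj.

hjjhjhjjhjjhjhjjhjhjjhjjhjhjjhjjhj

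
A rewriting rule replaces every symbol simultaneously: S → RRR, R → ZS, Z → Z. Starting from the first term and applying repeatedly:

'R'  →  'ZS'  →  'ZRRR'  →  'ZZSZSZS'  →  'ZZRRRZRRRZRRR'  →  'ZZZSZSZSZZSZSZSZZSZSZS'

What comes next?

Replace each of the 22 characters of ZZZSZSZSZZSZSZSZZSZSZS in place — Z Z Z RRR Z RRR Z RRR Z Z RRR Z RRR Z RRR Z Z RRR Z RRR Z RRR — and concatenate.

ZZZRRRZRRRZRRRZZRRRZRRRZRRRZZRRRZRRRZRRR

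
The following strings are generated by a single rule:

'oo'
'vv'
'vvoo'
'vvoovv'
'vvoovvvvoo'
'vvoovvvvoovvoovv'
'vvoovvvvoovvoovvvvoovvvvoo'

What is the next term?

This is a Fibonacci-style word recurrence s(k) = s(k−1)·s(k−2): e.g. vv·oo = vvoo.
The next term joins vvoovvvvoovvoovvvvoovvvvoo and vvoovvvvoovvoovv.

vvoovvvvoovvoovvvvoovvvvoovvoovvvvoovvoovv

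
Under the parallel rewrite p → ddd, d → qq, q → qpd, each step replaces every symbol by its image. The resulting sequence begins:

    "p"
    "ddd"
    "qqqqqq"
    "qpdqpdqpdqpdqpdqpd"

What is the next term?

qpddddqqqpddddqqqpddddqqqpddddqqqpddddqqqpddddqq

Replace each of the 18 characters of qpdqpdqpdqpdqpdqpd in place — qpd ddd qq qpd ddd qq qpd ddd qq qpd ddd qq qpd ddd qq qpd ddd qq — and concatenate.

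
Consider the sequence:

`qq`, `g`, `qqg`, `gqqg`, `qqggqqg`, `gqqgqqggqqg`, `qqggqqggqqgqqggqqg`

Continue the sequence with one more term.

gqqgqqggqqgqqggqqggqqgqqggqqg

From term 3 onward, concatenate the second-to-last term with the last: qq·g = qqg, g·qqg = gqqg, …
So term 8 is gqqgqqggqqg·qqggqqggqqgqqggqqg.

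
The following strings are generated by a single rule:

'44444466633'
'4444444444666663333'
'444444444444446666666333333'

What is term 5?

Reading off run lengths: 4 runs 6, 10, 14; 6 runs 3, 5, 7; 3 runs 2, 4, 6 — each is linear in n (n = 1, 2, …).
Setting n = 5 gives 22, 11, 10 characters in each block.

4444444444444444444444666666666663333333333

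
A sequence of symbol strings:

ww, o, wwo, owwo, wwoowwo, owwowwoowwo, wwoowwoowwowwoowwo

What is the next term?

This is a Fibonacci-style word recurrence s(k) = s(k−2)·s(k−1): e.g. ww·o = wwo.
So term 8 is owwowwoowwo·wwoowwoowwowwoowwo.

owwowwoowwowwoowwoowwowwoowwo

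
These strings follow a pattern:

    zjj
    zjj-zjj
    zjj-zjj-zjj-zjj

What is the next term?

Every step duplicates the string with '-' between the halves.
Doubling zjj-zjj-zjj-zjj with '-' between the halves:

zjj-zjj-zjj-zjj-zjj-zjj-zjj-zjj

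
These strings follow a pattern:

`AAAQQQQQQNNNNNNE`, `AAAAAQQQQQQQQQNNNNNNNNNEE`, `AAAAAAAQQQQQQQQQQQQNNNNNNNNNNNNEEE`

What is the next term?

AAAAAAAAAQQQQQQQQQQQQQQQNNNNNNNNNNNNNNNEEEE

Reading off run lengths: A runs 3, 5, 7; Q runs 6, 9, 12; N runs 6, 9, 12; E runs 1, 2, 3 — each is linear in n (n = 1, 2, …).
Setting n = 4 gives 9, 15, 15, 4 characters in each block.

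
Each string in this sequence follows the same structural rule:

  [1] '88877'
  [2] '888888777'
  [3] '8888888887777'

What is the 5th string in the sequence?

888888888888888777777

Reading off run lengths: 8 runs 3, 6, 9; 7 runs 2, 3, 4 — each is linear in n (n = 1, 2, …).
Setting n = 5 gives 15, 6 characters in each block.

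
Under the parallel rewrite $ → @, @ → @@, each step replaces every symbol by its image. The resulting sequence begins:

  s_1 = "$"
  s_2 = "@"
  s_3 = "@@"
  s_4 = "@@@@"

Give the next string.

Rewriting each symbol of @@@@: @→@@, @→@@, @→@@, @→@@, which concatenates to @@ @@ @@ @@.

@@@@@@@@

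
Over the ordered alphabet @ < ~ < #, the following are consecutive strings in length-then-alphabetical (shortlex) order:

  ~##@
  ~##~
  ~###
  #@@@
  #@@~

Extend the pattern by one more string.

The successor of #@@~ increments the rightmost position that isn't already # and resets every position after it to @.

#@@#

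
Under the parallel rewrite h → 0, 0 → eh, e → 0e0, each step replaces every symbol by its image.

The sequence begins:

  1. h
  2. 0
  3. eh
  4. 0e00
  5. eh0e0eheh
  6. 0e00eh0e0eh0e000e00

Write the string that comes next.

Replace each of the 19 characters of 0e00eh0e0eh0e000e00 in place — eh 0e0 eh eh 0e0 0 eh 0e0 eh 0e0 0 eh 0e0 eh eh eh 0e0 eh eh — and concatenate.

eh0e0eheh0e00eh0e0eh0e00eh0e0eheheh0e0eheh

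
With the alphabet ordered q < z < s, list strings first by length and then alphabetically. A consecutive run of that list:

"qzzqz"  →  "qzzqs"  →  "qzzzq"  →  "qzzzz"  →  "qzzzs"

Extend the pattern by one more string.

Find the rightmost character of qzzzs below s, bump it to the next letter, and reset everything to its right to q.

qzzsq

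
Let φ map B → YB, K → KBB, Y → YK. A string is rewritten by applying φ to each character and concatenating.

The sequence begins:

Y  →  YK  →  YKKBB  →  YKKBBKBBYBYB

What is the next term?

Expanding YKKBBKBBYBYB: Y→YK, K→KBB, K→KBB, B→YB, B→YB, K→KBB, B→YB, B→YB, Y→YK, B→YB, Y→YK, B→YB. Concatenated: YK KBB KBB YB YB KBB YB YB YK YB YK YB.

YKKBBKBBYBYBKBBYBYBYKYBYKYB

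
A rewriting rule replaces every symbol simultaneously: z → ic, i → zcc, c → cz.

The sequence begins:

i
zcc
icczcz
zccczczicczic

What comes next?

icczczcziccziczccczcziczcccz

Applying the rule to each of the 13 symbols of zccczczicczic gives the pieces ic cz cz cz ic cz ic zcc cz cz ic zcc cz, which concatenate to the answer.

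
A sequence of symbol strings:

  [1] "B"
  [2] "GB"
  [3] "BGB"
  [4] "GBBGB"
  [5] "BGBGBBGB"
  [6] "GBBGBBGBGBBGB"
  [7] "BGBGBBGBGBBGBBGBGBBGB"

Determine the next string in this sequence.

Each term (from the third on) is the two preceding terms concatenated in order: term 3 = B·GB = BGB.
The next term joins GBBGBBGBGBBGB and BGBGBBGBGBBGBBGBGBBGB.

GBBGBBGBGBBGBBGBGBBGBGBBGBBGBGBBGB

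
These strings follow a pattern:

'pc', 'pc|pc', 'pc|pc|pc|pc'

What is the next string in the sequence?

s(k+1) = s(k)·|·s(k) — each term doubles the last with '|' between the halves.
Doubling pc|pc|pc|pc with '|' between the halves:

pc|pc|pc|pc|pc|pc|pc|pc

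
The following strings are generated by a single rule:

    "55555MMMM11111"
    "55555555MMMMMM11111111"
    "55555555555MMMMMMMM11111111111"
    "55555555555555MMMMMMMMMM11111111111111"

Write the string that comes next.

Reading off run lengths: 5 runs 5, 8, 11, 14; M runs 4, 6, 8, 10; 1 runs 5, 8, 11, 14 — each is linear in n, where the shown terms are n = 2, 3, 4, 5.
For the next term, n = 6, so the run lengths are 17, 12, 17.

55555555555555555MMMMMMMMMMMM11111111111111111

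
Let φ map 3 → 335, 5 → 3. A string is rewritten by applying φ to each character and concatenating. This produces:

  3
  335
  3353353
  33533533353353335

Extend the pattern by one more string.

Rewriting the 17 symbols of 33533533353353335 one by one yields 335 335 3 335 335 3 335 335 335 3 335 335 3 335 335 335 3; concatenated:

33533533353353335335335333533533353353353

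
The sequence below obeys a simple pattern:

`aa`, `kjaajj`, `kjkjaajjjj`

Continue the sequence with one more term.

s(k+1) = kj·s(k)·jj, so each term gains kj as a prefix and jj as a suffix.
So the next term is kj·kjkjaajjjj·jj.

kjkjkjaajjjjjj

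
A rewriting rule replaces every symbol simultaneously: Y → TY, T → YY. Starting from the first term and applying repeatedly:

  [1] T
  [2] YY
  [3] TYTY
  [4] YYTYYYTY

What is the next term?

Expanding YYTYYYTY: Y→TY, Y→TY, T→YY, Y→TY, Y→TY, Y→TY, T→YY, Y→TY. Concatenated: TY TY YY TY TY TY YY TY.

TYTYYYTYTYTYYYTY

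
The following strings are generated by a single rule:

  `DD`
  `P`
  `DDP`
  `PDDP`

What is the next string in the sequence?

Each term (from the third on) is the two preceding terms concatenated in order: term 3 = DD·P = DDP.
So term 5 is DDP·PDDP.

DDPPDDP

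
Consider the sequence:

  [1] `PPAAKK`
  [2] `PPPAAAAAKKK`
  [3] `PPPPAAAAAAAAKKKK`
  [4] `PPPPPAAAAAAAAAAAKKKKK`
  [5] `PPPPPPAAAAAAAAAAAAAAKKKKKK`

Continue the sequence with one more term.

PPPPPPPAAAAAAAAAAAAAAAAAKKKKKKK

Term n consists of n+1 P's, followed by 3n-1 A's, followed by n+1 K's (n = 1, 2, …).
For the next term, n = 6, so the run lengths are 7, 17, 7.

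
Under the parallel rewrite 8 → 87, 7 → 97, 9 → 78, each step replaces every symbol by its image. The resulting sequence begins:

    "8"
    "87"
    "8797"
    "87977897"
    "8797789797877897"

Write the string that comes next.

φ(8797789797877897) expands symbol-by-symbol to 87 97 78 97 97 87 78 97 78 97 87 97 97 87 78 97; joining the 16 pieces gives the next term.

87977897978778977897879797877897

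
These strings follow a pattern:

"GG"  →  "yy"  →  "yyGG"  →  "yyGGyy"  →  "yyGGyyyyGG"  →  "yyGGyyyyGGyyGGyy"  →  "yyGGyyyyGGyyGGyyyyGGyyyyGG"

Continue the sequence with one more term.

yyGGyyyyGGyyGGyyyyGGyyyyGGyyGGyyyyGGyyGGyy

From term 3 onward, concatenate the last term with the second-to-last: yy·GG = yyGG, yyGG·yy = yyGGyy, …
Continuing: yyGGyyyyGGyyGGyyyyGGyyyyGG · yyGGyyyyGGyyGGyy gives term 8.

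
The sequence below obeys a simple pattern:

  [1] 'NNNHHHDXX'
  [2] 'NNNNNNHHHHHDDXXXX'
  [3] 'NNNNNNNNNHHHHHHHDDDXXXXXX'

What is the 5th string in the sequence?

Reading off run lengths: N runs 3, 6, 9; H runs 3, 5, 7; D runs 1, 2, 3; X runs 2, 4, 6 — each is linear in n (n = 1, 2, …).
Setting n = 5 gives 15, 11, 5, 10 characters in each block.

NNNNNNNNNNNNNNNHHHHHHHHHHHDDDDDXXXXXXXXXX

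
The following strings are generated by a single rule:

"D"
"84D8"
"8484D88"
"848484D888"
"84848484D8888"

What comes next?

Every step adds 84 to the front and 8 to the end of the previous string.
So the next term is 84·84848484D8888·8.

8484848484D88888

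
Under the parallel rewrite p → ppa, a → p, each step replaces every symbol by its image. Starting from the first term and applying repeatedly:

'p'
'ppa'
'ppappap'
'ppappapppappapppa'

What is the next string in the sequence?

ppappapppappapppappappapppappapppappappap

Applying the rule to each of the 17 symbols of ppappapppappapppa gives the pieces ppa ppa p ppa ppa p ppa ppa ppa p ppa ppa p ppa ppa ppa p, which concatenate to the answer.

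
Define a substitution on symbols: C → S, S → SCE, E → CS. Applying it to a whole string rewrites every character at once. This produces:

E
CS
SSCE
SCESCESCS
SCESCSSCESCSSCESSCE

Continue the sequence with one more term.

φ(SCESCSSCESCSSCESSCE) expands symbol-by-symbol to SCE S CS SCE S SCE SCE S CS SCE S SCE SCE S CS SCE SCE S CS; joining the 19 pieces gives the next term.

SCESCSSCESSCESCESCSSCESSCESCESCSSCESCESCS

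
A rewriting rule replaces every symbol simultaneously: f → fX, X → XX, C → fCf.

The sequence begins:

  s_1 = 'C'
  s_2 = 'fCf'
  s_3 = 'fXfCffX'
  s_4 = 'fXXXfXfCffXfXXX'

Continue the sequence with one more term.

fXXXXXXXfXXXfXfCffXfXXXfXXXXXXX

Applying the rule to each of the 15 symbols of fXXXfXfCffXfXXX gives the pieces fX XX XX XX fX XX fX fCf fX fX XX fX XX XX XX, which concatenate to the answer.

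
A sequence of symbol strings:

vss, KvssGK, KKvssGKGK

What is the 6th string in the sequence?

KKKKKvssGKGKGKGKGK

Every step adds K to the front and GK to the end of the previous string.
From KKvssGKGK, 3 further steps: KKvssGKGK → KKKvssGKGKGK → KKKKvssGKGKGKGK → (answer).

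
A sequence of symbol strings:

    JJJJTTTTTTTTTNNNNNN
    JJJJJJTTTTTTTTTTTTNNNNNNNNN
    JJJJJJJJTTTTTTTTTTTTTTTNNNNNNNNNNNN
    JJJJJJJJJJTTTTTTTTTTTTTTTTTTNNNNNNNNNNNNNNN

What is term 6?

JJJJJJJJJJJJJJTTTTTTTTTTTTTTTTTTTTTTTTNNNNNNNNNNNNNNNNNNNNN

Reading off run lengths: J runs 4, 6, 8, 10; T runs 9, 12, 15, 18; N runs 6, 9, 12, 15 — each is linear in n, where the shown terms are n = 2, 3, 4, 5.
At n = 7 the blocks have lengths 14, 24, 21.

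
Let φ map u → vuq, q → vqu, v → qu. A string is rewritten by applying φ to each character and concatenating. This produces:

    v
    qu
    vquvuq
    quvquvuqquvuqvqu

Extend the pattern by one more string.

vquvuqquvquvuqquvuqvquvquvuqquvuqvququvquvuq

φ(quvquvuqquvuqvqu) expands symbol-by-symbol to vqu vuq qu vqu vuq qu vuq vqu vqu vuq qu vuq vqu qu vqu vuq; joining the 16 pieces gives the next term.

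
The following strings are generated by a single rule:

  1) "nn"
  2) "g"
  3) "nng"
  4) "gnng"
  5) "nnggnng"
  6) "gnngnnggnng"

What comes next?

From term 3 onward, concatenate the second-to-last term with the last: nn·g = nng, g·nng = gnng, …
So term 7 is nnggnng·gnngnnggnng.

nnggnnggnngnnggnng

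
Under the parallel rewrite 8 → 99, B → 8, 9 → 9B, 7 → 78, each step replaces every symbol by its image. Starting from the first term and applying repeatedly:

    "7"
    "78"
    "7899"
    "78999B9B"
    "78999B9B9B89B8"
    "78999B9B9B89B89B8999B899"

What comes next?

78999B9B9B89B89B8999B8999B8999B9B9B8999B9B

Applying the rule to each of the 24 symbols of 78999B9B9B89B89B8999B899 gives the pieces 78 99 9B 9B 9B 8 9B 8 9B 8 99 9B 8 99 9B 8 99 9B 9B 9B 8 99 9B 9B, which concatenate to the answer.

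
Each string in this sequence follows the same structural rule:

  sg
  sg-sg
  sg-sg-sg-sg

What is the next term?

Every step duplicates the string with '-' between the halves.
So the next term is two copies of sg-sg-sg-sg with '-' between the halves.

sg-sg-sg-sg-sg-sg-sg-sg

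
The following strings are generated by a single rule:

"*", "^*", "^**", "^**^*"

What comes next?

^**^*^**

Each term (from the third on) is the previous term followed by the one before it: term 3 = ^*·* = ^**.
So term 5 is ^**^*·^**.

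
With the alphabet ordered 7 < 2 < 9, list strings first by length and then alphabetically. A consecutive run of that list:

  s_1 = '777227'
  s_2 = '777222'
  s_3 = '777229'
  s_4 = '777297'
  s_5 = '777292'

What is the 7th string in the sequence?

777977

Stepping forward 2 times from 777292: 777292 → 777299, then the target.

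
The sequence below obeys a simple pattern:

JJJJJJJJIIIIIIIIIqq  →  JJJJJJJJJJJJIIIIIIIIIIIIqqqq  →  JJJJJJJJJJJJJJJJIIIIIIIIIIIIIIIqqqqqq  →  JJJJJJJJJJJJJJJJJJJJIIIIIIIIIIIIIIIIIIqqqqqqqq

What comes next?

Term n consists of 4n J's, followed by 3n+3 I's, followed by 2n-2 q's, where the shown terms are n = 2, 3, 4, 5.
For the next term, n = 6, so the run lengths are 24, 21, 10.

JJJJJJJJJJJJJJJJJJJJJJJJIIIIIIIIIIIIIIIIIIIIIqqqqqqqqqq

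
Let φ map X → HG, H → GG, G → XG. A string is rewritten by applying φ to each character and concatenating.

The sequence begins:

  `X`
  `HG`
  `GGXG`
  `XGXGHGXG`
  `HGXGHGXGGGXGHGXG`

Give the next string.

Rewriting the 16 symbols of HGXGHGXGGGXGHGXG one by one yields GG XG HG XG GG XG HG XG XG XG HG XG GG XG HG XG; concatenated:

GGXGHGXGGGXGHGXGXGXGHGXGGGXGHGXG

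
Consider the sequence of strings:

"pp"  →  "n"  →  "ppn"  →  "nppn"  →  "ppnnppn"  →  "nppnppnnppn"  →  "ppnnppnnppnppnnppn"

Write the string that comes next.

nppnppnnppnppnnppnnppnppnnppn

Each term (from the third on) is the two preceding terms concatenated in order: term 3 = pp·n = ppn.
So term 8 is nppnppnnppn·ppnnppnnppnppnnppn.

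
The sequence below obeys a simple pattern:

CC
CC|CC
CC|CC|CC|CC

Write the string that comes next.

s(k+1) = s(k)·|·s(k) — each term doubles the last with '|' between the halves.
Doubling CC|CC|CC|CC with '|' between the halves:

CC|CC|CC|CC|CC|CC|CC|CC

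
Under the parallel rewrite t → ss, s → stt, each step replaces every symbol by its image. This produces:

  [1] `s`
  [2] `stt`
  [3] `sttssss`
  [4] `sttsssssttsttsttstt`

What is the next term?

sttsssssttsttsttsttsttsssssttsssssttsssssttssss

Replace each of the 19 characters of sttsssssttsttsttstt in place — stt ss ss stt stt stt stt stt ss ss stt ss ss stt ss ss stt ss ss — and concatenate.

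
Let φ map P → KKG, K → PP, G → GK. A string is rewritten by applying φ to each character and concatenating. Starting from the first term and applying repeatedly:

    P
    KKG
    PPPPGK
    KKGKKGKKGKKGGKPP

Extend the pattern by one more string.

Rewriting the 16 symbols of KKGKKGKKGKKGGKPP one by one yields PP PP GK PP PP GK PP PP GK PP PP GK GK PP KKG KKG; concatenated:

PPPPGKPPPPGKPPPPGKPPPPGKGKPPKKGKKG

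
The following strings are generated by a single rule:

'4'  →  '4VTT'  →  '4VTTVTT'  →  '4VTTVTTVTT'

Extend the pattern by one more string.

Every step adds VTT to the end: s(k+1) = s(k)·VTT.
One more step from 4VTTVTTVTT gives the answer.

4VTTVTTVTTVTT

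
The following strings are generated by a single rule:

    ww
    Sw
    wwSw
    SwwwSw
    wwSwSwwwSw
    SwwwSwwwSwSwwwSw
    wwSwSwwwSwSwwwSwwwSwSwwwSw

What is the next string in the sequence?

SwwwSwwwSwSwwwSwwwSwSwwwSwSwwwSwwwSwSwwwSw

This is a Fibonacci-style word recurrence s(k) = s(k−2)·s(k−1): e.g. ww·Sw = wwSw.
The next term joins SwwwSwwwSwSwwwSw and wwSwSwwwSwSwwwSwwwSwSwwwSw.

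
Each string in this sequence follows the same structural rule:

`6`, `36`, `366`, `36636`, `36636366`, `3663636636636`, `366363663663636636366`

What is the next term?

From term 3 onward, concatenate the last term with the second-to-last: 36·6 = 366, 366·36 = 36636, …
So term 8 is 366363663663636636366·3663636636636.

3663636636636366363663663636636636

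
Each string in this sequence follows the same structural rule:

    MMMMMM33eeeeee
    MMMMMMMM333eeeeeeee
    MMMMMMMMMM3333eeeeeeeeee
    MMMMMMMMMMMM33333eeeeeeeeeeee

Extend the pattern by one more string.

MMMMMMMMMMMMMM333333eeeeeeeeeeeeee

Each string has the form M^{2n} 3^{n-1} e^{2n}, where the shown terms are n = 3, 4, 5, 6.
At n = 7 the blocks have lengths 14, 6, 14.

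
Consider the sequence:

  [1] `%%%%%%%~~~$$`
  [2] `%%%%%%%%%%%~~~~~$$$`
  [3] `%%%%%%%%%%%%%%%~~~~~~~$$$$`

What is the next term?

Reading off run lengths: % runs 7, 11, 15; ~ runs 3, 5, 7; $ runs 2, 3, 4 — each is linear in n (n = 1, 2, …).
At n = 4 the blocks have lengths 19, 9, 5.

%%%%%%%%%%%%%%%%%%%~~~~~~~~~$$$$$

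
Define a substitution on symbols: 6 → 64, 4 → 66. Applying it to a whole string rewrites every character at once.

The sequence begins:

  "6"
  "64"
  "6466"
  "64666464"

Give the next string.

6466646464666466

Rewriting each symbol of 64666464: 6→64, 4→66, 6→64, 6→64, 6→64, 4→66, 6→64, 4→66, which concatenates to 64 66 64 64 64 66 64 66.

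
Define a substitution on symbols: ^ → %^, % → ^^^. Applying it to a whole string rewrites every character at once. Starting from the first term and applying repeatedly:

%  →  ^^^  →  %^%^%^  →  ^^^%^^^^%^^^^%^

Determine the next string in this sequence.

φ(^^^%^^^^%^^^^%^) expands symbol-by-symbol to %^ %^ %^ ^^^ %^ %^ %^ %^ ^^^ %^ %^ %^ %^ ^^^ %^; joining the 15 pieces gives the next term.

%^%^%^^^^%^%^%^%^^^^%^%^%^%^^^^%^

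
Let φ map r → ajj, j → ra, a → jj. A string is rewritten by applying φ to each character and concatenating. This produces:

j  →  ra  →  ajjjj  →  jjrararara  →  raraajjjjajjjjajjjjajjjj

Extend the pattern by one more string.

ajjjjajjjjjjrarararajjrarararajjrarararajjrararara

Applying the rule to each of the 24 symbols of raraajjjjajjjjajjjjajjjj gives the pieces ajj jj ajj jj jj ra ra ra ra jj ra ra ra ra jj ra ra ra ra jj ra ra ra ra, which concatenate to the answer.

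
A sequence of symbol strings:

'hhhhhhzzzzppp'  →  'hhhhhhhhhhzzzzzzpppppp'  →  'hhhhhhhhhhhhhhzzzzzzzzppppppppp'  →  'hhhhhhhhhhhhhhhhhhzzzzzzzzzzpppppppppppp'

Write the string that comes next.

Term n consists of 4n+2 h's, followed by 2n+2 z's, followed by 3n p's (n = 1, 2, …).
Setting n = 5 gives 22, 12, 15 characters in each block.

hhhhhhhhhhhhhhhhhhhhhhzzzzzzzzzzzzppppppppppppppp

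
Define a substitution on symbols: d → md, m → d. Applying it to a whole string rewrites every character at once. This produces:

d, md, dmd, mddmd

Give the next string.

dmdmddmd

Expanding mddmd: m→d, d→md, d→md, m→d, d→md. Concatenated: d md md d md.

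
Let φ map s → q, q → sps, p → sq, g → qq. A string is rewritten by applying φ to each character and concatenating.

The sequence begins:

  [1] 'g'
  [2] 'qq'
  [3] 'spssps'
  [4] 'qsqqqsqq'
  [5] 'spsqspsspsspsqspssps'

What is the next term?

Rewriting the 20 symbols of spsqspsspsspsqspssps one by one yields q sq q sps q sq q q sq q q sq q sps q sq q q sq q; concatenated:

qsqqspsqsqqqsqqqsqqspsqsqqqsqq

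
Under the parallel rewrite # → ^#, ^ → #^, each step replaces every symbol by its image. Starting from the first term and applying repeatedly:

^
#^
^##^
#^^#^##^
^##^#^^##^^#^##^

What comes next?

Applying the rule to each of the 16 symbols of ^##^#^^##^^#^##^ gives the pieces #^ ^# ^# #^ ^# #^ #^ ^# ^# #^ #^ ^# #^ ^# ^# #^, which concatenate to the answer.

#^^#^##^^##^#^^#^##^#^^##^^#^##^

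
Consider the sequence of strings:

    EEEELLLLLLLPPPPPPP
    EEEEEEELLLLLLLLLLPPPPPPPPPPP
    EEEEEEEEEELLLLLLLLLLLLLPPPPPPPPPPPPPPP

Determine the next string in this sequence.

Reading off run lengths: E runs 4, 7, 10; L runs 7, 10, 13; P runs 7, 11, 15 — each is linear in n, where the shown terms are n = 2, 3, 4.
Setting n = 5 gives 13, 16, 19 characters in each block.

EEEEEEEEEEEEELLLLLLLLLLLLLLLLPPPPPPPPPPPPPPPPPPP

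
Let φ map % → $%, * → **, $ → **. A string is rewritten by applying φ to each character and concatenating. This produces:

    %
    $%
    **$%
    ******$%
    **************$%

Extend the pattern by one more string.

φ(**************$%) expands symbol-by-symbol to ** ** ** ** ** ** ** ** ** ** ** ** ** ** ** $%; joining the 16 pieces gives the next term.

******************************$%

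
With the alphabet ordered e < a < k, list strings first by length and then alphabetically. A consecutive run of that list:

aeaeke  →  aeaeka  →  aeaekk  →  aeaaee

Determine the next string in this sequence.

aeaaea

Treat aeaaee as a base-3 numeral over the given alphabet and add one, carrying through any trailing k's.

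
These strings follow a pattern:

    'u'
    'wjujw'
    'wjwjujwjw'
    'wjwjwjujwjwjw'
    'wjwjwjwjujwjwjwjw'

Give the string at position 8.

wjwjwjwjwjwjwjujwjwjwjwjwjwjw

Every step adds wj to the front and jw to the end of the previous string.
From wjwjwjwjujwjwjwjw, 3 further steps: wjwjwjwjujwjwjwjw → wjwjwjwjwjujwjwjwjwjw → wjwjwjwjwjwjujwjwjwjwjwjw → (answer).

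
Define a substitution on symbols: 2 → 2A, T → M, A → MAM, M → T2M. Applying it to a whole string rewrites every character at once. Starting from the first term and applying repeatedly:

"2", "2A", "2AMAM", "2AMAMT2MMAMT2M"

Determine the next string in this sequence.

φ(2AMAMT2MMAMT2M) expands symbol-by-symbol to 2A MAM T2M MAM T2M M 2A T2M T2M MAM T2M M 2A T2M; joining the 14 pieces gives the next term.

2AMAMT2MMAMT2MM2AT2MT2MMAMT2MM2AT2M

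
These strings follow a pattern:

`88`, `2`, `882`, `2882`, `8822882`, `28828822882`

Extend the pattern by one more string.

882288228828822882

This is a Fibonacci-style word recurrence s(k) = s(k−2)·s(k−1): e.g. 88·2 = 882.
Continuing: 8822882 · 28828822882 gives term 7.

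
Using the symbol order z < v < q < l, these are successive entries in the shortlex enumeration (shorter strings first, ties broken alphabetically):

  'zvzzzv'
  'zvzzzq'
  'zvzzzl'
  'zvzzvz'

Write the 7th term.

Stepping forward 3 times from zvzzvz: zvzzvz → zvzzvv → zvzzvq, then the target.

zvzzvl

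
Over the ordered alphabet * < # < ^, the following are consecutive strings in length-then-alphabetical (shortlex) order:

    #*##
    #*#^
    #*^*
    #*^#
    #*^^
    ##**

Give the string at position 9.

###*

Advancing 3 positions from ##** through ##** → ##*# → ##*^ reaches term 9.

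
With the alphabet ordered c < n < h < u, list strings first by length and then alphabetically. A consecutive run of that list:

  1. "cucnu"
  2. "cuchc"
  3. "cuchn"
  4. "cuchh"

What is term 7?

Continuing the enumeration 3 steps past cuchh: cuchh → cuchu → cucuc → (answer).

cucun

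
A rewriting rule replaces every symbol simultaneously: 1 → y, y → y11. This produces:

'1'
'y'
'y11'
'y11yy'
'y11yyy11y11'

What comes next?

y11yyy11y11y11yyy11yy

Rewriting each symbol of y11yyy11y11: y→y11, 1→y, 1→y, y→y11, y→y11, y→y11, 1→y, 1→y, y→y11, 1→y, 1→y, which concatenates to y11 y y y11 y11 y11 y y y11 y y.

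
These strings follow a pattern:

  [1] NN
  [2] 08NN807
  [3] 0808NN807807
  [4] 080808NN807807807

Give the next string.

08080808NN807807807807

Each term wraps the previous one in 08 on the left and 807 on the right.
So the next term is 08·080808NN807807807·807.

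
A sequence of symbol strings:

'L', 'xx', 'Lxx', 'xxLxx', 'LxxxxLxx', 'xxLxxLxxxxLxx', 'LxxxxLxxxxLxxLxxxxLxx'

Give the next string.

From term 3 onward, concatenate the second-to-last term with the last: L·xx = Lxx, xx·Lxx = xxLxx, …
The next term joins xxLxxLxxxxLxx and LxxxxLxxxxLxxLxxxxLxx.

xxLxxLxxxxLxxLxxxxLxxxxLxxLxxxxLxx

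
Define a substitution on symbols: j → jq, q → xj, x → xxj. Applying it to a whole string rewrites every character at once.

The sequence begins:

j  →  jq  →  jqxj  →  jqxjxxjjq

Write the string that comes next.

jqxjxxjjqxxjxxjjqjqxj

Rewriting each symbol of jqxjxxjjq: j→jq, q→xj, x→xxj, j→jq, x→xxj, x→xxj, j→jq, j→jq, q→xj, which concatenates to jq xj xxj jq xxj xxj jq jq xj.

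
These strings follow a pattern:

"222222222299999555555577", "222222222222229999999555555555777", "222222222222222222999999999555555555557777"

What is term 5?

222222222222222222222222229999999999999555555555555555777777

Term n consists of 4n-2 2's, followed by 2n-1 9's, followed by 2n+1 5's, followed by n-1 7's, where the shown terms are n = 3, 4, 5.
At n = 7 the blocks have lengths 26, 13, 15, 6.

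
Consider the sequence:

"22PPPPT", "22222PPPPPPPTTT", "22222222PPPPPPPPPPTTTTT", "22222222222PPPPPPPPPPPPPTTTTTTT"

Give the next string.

22222222222222PPPPPPPPPPPPPPPPTTTTTTTTT

The n-th term is 3n-1 2's then 3n+1 P's then 2n-1 T's (n = 1, 2, …).
For the next term, n = 5, so the run lengths are 14, 16, 9.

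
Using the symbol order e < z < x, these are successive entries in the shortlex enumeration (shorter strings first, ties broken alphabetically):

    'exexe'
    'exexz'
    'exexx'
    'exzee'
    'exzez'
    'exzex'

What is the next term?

Treat exzex as a base-3 numeral over the given alphabet and add one, carrying through any trailing x's.

exzze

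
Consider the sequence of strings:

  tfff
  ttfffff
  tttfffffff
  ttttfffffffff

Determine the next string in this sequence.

tttttfffffffffff

Reading off run lengths: t runs 1, 2, 3, 4; f runs 3, 5, 7, 9 — each is linear in n (n = 1, 2, …).
At n = 5 the blocks have lengths 5, 11.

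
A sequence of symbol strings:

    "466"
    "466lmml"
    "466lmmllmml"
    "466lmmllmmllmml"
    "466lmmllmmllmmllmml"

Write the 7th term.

The strings grow by a fixed suffix lmml each time.
From 466lmmllmmllmmllmml, 2 further steps: 466lmmllmmllmmllmml → 466lmmllmmllmmllmmllmml → (answer).

466lmmllmmllmmllmmllmmllmml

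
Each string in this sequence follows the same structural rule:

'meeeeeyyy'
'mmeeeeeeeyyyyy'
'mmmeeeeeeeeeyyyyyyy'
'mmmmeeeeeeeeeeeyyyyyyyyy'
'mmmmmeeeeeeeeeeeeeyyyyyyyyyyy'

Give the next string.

Reading off run lengths: m runs 1, 2, 3, 4, 5; e runs 5, 7, 9, 11, 13; y runs 3, 5, 7, 9, 11 — each is linear in n, where the shown terms are n = 2, 3, 4, 5, 6.
For the next term, n = 7, so the run lengths are 6, 15, 13.

mmmmmmeeeeeeeeeeeeeeeyyyyyyyyyyyyy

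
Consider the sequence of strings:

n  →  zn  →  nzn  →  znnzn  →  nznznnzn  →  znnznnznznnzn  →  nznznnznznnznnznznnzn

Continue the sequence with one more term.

Each term (from the third on) is the two preceding terms concatenated in order: term 3 = n·zn = nzn.
Continuing: znnznnznznnzn · nznznnznznnznnznznnzn gives term 8.

znnznnznznnznnznznnznznnznnznznnzn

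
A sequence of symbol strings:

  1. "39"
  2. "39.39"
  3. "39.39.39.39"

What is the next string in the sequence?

s(k+1) = s(k)·.·s(k) — each term doubles the last with '.' between the halves.
So the next term is two copies of 39.39.39.39 with '.' between the halves.

39.39.39.39.39.39.39.39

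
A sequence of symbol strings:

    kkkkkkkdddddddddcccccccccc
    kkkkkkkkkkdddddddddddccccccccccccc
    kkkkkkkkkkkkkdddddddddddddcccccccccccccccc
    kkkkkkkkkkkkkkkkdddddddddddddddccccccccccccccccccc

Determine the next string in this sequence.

The n-th term is 3n-2 k's then 2n+3 d's then 3n+1 c's, where the shown terms are n = 3, 4, 5, 6.
For the next term, n = 7, so the run lengths are 19, 17, 22.

kkkkkkkkkkkkkkkkkkkdddddddddddddddddcccccccccccccccccccccc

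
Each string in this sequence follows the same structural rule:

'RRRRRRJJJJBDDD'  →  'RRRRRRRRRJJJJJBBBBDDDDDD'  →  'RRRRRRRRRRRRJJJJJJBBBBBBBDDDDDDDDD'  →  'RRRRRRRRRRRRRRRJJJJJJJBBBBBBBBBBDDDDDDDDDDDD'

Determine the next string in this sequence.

Reading off run lengths: R runs 6, 9, 12, 15; J runs 4, 5, 6, 7; B runs 1, 4, 7, 10; D runs 3, 6, 9, 12 — each is linear in n (n = 1, 2, …).
For the next term, n = 5, so the run lengths are 18, 8, 13, 15.

RRRRRRRRRRRRRRRRRRJJJJJJJJBBBBBBBBBBBBBDDDDDDDDDDDDDDD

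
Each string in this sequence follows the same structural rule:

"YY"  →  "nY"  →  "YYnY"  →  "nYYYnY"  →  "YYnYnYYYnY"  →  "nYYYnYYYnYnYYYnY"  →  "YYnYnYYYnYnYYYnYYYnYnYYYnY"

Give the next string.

nYYYnYYYnYnYYYnYYYnYnYYYnYnYYYnYYYnYnYYYnY

From term 3 onward, concatenate the second-to-last term with the last: YY·nY = YYnY, nY·YYnY = nYYYnY, …
The next term joins nYYYnYYYnYnYYYnY and YYnYnYYYnYnYYYnYYYnYnYYYnY.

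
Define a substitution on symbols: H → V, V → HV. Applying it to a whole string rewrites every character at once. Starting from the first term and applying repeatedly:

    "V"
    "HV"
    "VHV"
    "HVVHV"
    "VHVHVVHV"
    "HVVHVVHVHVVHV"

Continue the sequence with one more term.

VHVHVVHVHVVHVVHVHVVHV

Applying the rule to each of the 13 symbols of HVVHVVHVHVVHV gives the pieces V HV HV V HV HV V HV V HV HV V HV, which concatenate to the answer.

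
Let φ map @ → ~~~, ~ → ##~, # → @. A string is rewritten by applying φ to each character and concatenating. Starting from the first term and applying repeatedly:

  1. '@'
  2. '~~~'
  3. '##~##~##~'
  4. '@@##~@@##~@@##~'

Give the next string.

Rewriting the 15 symbols of @@##~@@##~@@##~ one by one yields ~~~ ~~~ @ @ ##~ ~~~ ~~~ @ @ ##~ ~~~ ~~~ @ @ ##~; concatenated:

~~~~~~@@##~~~~~~~@@##~~~~~~~@@##~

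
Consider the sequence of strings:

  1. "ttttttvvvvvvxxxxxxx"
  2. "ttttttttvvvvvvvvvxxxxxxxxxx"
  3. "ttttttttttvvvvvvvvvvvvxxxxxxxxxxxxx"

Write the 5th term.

Each string has the form t^{2n+2} v^{3n} x^{3n+1}, where the shown terms are n = 2, 3, 4.
For term 5, n = 6, so the run lengths are 14, 18, 19.

ttttttttttttttvvvvvvvvvvvvvvvvvvxxxxxxxxxxxxxxxxxxx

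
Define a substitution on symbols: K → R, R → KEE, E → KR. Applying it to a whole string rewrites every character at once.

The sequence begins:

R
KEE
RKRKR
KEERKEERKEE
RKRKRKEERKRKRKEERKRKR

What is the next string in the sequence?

KEERKEERKEERKRKRKEERKEERKEERKRKRKEERKEERKEE

φ(RKRKRKEERKRKRKEERKRKR) expands symbol-by-symbol to KEE R KEE R KEE R KR KR KEE R KEE R KEE R KR KR KEE R KEE R KEE; joining the 21 pieces gives the next term.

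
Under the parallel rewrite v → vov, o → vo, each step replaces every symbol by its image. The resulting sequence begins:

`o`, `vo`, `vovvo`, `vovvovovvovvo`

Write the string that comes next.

Rewriting the 13 symbols of vovvovovvovvo one by one yields vov vo vov vov vo vov vo vov vov vo vov vov vo; concatenated:

vovvovovvovvovovvovovvovvovovvovvo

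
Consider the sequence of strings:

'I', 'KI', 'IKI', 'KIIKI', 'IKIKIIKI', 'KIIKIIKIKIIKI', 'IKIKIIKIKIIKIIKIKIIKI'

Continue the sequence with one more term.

This is a Fibonacci-style word recurrence s(k) = s(k−2)·s(k−1): e.g. I·KI = IKI.
The next term joins KIIKIIKIKIIKI and IKIKIIKIKIIKIIKIKIIKI.

KIIKIIKIKIIKIIKIKIIKIKIIKIIKIKIIKI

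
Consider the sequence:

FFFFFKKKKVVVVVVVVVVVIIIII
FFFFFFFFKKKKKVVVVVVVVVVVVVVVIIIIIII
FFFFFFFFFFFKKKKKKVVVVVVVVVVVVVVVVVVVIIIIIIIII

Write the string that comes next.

The n-th term is 3n-1 F's then n+2 K's then 4n+3 V's then 2n+1 I's, where the shown terms are n = 2, 3, 4.
For the next term, n = 5, so the run lengths are 14, 7, 23, 11.

FFFFFFFFFFFFFFKKKKKKKVVVVVVVVVVVVVVVVVVVVVVVIIIIIIIIIII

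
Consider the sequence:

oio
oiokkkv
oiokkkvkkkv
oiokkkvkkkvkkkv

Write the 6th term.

Every step adds kkkv to the end: s(k+1) = s(k)·kkkv.
From oiokkkvkkkvkkkv, 2 further steps: oiokkkvkkkvkkkv → oiokkkvkkkvkkkvkkkv → (answer).

oiokkkvkkkvkkkvkkkvkkkv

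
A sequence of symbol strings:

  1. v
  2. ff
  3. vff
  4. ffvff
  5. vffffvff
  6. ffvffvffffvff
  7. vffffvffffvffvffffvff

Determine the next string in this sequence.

ffvffvffffvffvffffvffffvffvffffvff

From term 3 onward, concatenate the second-to-last term with the last: v·ff = vff, ff·vff = ffvff, …
Continuing: ffvffvffffvff · vffffvffffvffvffffvff gives term 8.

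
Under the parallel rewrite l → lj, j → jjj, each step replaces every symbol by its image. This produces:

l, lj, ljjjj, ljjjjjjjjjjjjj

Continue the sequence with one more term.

ljjjjjjjjjjjjjjjjjjjjjjjjjjjjjjjjjjjjjjjj

Applying the rule to each of the 14 symbols of ljjjjjjjjjjjjj gives the pieces lj jjj jjj jjj jjj jjj jjj jjj jjj jjj jjj jjj jjj jjj, which concatenate to the answer.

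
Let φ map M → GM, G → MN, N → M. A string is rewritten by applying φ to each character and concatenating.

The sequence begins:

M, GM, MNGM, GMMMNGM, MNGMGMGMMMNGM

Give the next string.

GMMMNGMMNGMMNGMGMGMMMNGM

Replace each of the 13 characters of MNGMGMGMMMNGM in place — GM M MN GM MN GM MN GM GM GM M MN GM — and concatenate.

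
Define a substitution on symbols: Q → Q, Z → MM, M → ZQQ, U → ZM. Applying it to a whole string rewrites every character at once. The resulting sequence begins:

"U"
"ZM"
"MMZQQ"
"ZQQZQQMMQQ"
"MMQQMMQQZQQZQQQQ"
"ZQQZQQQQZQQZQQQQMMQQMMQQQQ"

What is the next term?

Rewriting the 26 symbols of ZQQZQQQQZQQZQQQQMMQQMMQQQQ one by one yields MM Q Q MM Q Q Q Q MM Q Q MM Q Q Q Q ZQQ ZQQ Q Q ZQQ ZQQ Q Q Q Q; concatenated:

MMQQMMQQQQMMQQMMQQQQZQQZQQQQZQQZQQQQQQ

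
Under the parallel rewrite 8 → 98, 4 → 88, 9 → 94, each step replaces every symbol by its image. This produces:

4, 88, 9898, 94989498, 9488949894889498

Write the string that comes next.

Replace each of the 16 characters of 9488949894889498 in place — 94 88 98 98 94 88 94 98 94 88 98 98 94 88 94 98 — and concatenate.

94889898948894989488989894889498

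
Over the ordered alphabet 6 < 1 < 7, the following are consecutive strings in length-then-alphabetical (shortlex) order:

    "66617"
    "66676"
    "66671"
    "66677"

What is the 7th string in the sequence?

Advancing 3 positions from 66677 through 66677 → 66166 → 66161 reaches term 7.

66167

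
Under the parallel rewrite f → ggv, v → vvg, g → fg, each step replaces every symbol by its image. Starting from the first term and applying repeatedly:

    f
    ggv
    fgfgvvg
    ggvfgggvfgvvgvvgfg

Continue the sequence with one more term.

Replace each of the 18 characters of ggvfgggvfgvvgvvgfg in place — fg fg vvg ggv fg fg fg vvg ggv fg vvg vvg fg vvg vvg fg ggv fg — and concatenate.

fgfgvvgggvfgfgfgvvgggvfgvvgvvgfgvvgvvgfgggvfg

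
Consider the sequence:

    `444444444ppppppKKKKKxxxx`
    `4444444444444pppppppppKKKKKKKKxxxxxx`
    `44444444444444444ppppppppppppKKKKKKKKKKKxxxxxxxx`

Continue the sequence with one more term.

The n-th term is 4n+1 4's then 3n p's then 3n-1 K's then 2n x's, where the shown terms are n = 2, 3, 4.
For the next term, n = 5, so the run lengths are 21, 15, 14, 10.

444444444444444444444pppppppppppppppKKKKKKKKKKKKKKxxxxxxxxxx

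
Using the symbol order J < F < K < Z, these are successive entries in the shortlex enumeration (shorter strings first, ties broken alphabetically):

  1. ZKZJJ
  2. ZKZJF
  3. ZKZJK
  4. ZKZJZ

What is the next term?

ZKZFJ

Treat ZKZJZ as a base-4 numeral over the given alphabet and add one, carrying through any trailing Z's.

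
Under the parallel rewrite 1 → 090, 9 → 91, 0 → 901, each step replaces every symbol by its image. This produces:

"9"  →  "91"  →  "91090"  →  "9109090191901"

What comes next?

Rewriting the 13 symbols of 9109090191901 one by one yields 91 090 901 91 901 91 901 090 91 090 91 901 090; concatenated:

9109090191901919010909109091901090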